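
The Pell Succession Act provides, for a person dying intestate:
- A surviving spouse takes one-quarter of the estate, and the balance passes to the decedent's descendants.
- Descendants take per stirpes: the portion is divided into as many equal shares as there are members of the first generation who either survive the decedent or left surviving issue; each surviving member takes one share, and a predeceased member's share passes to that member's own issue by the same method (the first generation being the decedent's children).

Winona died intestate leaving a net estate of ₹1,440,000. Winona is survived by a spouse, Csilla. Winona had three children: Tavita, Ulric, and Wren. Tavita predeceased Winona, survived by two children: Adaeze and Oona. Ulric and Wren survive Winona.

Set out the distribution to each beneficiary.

Csilla: ₹360,000; Adaeze: ₹180,000; Oona: ₹180,000; Ulric: ₹360,000; Wren: ₹360,000

Csilla takes one-quarter of ₹1,440,000 = ₹360,000. The remaining ₹1,080,000 passes to the descendants.
The descendants' portion (₹1,080,000) is divided into 3 shares of ₹360,000: Ulric and Wren each take ₹360,000; Tavita's ₹360,000 share passes to Tavita's issue.
Tavita's share (₹360,000) is divided into 2 shares of ₹180,000: Adaeze and Oona each take ₹180,000.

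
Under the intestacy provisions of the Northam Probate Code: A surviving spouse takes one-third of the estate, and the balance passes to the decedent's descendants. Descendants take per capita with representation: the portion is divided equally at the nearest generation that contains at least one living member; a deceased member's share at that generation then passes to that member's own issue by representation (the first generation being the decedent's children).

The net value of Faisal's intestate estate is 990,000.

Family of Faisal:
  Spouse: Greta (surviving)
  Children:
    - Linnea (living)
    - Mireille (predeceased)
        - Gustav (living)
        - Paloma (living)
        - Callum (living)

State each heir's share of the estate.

Greta takes one-third of 990,000 = 330,000. The remaining 660,000 passes to the descendants.
The descendants' portion (660,000) is divided into 2 shares of 330,000: Linnea takes 330,000; Mireille's 330,000 share passes to Mireille's issue.
Mireille's share (330,000) is divided into 3 shares of 110,000: Gustav, Paloma, and Callum each take 110,000.

Greta: 330,000; Linnea: 330,000; Gustav: 110,000; Paloma: 110,000; Callum: 110,000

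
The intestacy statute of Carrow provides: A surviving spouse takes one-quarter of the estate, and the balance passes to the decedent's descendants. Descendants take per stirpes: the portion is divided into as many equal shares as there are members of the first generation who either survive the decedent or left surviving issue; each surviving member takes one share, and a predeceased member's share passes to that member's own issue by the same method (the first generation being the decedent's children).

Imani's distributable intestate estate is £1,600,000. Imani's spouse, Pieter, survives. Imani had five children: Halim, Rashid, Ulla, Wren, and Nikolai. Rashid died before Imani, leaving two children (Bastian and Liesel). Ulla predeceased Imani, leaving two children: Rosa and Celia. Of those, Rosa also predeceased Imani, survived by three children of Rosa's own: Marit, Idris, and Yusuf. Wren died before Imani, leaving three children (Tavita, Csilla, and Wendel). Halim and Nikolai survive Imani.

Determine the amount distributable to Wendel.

Pieter takes one-quarter of £1,600,000 = £400,000. The remaining £1,200,000 passes to the descendants.
The descendants' portion (£1,200,000) is divided into 5 shares of £240,000: Halim and Nikolai each take £240,000; Rashid's £240,000 share passes to Rashid's issue; Ulla's £240,000 share passes to Ulla's issue; Wren's £240,000 share passes to Wren's issue.
Rashid's share (£240,000) is divided into 2 shares of £120,000: Bastian and Liesel each take £120,000.
Ulla's share (£240,000) is divided into 2 shares of £120,000: Celia takes £120,000; Rosa's £120,000 share passes to Rosa's issue.
Rosa's share (£120,000) is divided into 3 shares of £40,000: Marit, Idris, and Yusuf each take £40,000.
Wren's share (£240,000) is divided into 3 shares of £80,000: Tavita, Csilla, and Wendel each take £80,000.

Wendel receives £80,000.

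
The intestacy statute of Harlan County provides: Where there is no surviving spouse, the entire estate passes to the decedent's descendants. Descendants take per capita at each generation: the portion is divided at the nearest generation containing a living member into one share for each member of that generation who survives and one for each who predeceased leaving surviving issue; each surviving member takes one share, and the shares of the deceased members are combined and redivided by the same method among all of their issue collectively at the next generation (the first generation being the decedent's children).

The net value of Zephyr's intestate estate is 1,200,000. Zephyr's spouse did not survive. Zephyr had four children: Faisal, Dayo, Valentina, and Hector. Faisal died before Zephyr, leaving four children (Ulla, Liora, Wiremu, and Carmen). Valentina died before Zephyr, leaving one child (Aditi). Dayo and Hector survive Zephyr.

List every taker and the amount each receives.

Ulla: 120,000; Liora: 120,000; Wiremu: 120,000; Carmen: 120,000; Dayo: 300,000; Aditi: 120,000; Hector: 300,000

The entire 1,200,000 passes to the descendants.
That amount (1,200,000) is divided at the children's generation into 4 shares of 300,000. Dayo and Hector each take 300,000. The 2 shares of the deceased (Faisal and Valentina) are combined into a pool of 600,000.
That pool (600,000) is divided at the grandchildren's generation equally among Ulla, Liora, Wiremu, Carmen, and Aditi: 120,000 each.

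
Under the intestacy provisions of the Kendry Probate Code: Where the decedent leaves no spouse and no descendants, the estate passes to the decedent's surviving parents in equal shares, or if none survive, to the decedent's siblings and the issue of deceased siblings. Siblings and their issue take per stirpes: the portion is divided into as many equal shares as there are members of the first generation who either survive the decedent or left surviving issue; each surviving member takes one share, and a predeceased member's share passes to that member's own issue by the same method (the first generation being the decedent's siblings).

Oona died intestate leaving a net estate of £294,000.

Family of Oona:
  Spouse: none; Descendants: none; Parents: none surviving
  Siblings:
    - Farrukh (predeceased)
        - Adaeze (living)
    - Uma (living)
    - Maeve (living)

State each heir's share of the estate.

Adaeze: £98,000; Uma: £98,000; Maeve: £98,000

The entire £294,000 passes to the siblings and their issue.
That amount (£294,000) is divided into 3 shares of £98,000: Uma and Maeve each take £98,000; Farrukh's £98,000 share passes to Farrukh's issue.
Farrukh's share (£98,000) passes entirely to Adaeze.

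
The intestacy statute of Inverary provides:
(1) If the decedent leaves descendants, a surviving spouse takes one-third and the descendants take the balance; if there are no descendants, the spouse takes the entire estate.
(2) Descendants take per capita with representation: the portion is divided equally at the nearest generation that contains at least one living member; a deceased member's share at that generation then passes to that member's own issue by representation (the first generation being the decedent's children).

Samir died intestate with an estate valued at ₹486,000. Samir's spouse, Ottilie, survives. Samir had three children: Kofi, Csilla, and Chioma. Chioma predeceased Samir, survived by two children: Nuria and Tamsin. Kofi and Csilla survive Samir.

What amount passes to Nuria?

Nuria receives ₹54,000.

Ottilie takes one-third of ₹486,000 = ₹162,000. The remaining ₹324,000 passes to the descendants.
The descendants' portion (₹324,000) is divided into 3 shares of ₹108,000: Kofi and Csilla each take ₹108,000; Chioma's ₹108,000 share passes to Chioma's issue.
Chioma's share (₹108,000) is divided into 2 shares of ₹54,000: Nuria and Tamsin each take ₹54,000.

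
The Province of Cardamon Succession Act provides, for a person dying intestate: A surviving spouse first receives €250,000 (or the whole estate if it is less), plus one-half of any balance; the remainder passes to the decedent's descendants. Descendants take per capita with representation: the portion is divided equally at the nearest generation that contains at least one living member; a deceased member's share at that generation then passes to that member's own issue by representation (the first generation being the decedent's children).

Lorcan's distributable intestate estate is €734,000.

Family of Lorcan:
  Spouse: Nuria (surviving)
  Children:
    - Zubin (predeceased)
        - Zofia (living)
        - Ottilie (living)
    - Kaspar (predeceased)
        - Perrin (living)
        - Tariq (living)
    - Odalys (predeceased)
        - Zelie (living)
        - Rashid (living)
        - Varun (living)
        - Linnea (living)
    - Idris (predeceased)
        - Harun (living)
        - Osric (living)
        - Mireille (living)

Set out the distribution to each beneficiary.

Nuria first takes €250,000, leaving a balance of €484,000. Nuria then takes one-half of the balance (€242,000), for a total of €492,000. The remaining €242,000 passes to the descendants.
No child survives, so the initial division is made at the grandchildren's generation.
The descendants' portion (€242,000) is divided into 11 shares of €22,000: Zofia, Ottilie, Perrin, Tariq, Zelie, Rashid, Varun, Linnea, Harun, Osric, and Mireille each take €22,000.

Nuria: €492,000; Zofia: €22,000; Ottilie: €22,000; Perrin: €22,000; Tariq: €22,000; Zelie: €22,000; Rashid: €22,000; Varun: €22,000; Linnea: €22,000; Harun: €22,000; Osric: €22,000; Mireille: €22,000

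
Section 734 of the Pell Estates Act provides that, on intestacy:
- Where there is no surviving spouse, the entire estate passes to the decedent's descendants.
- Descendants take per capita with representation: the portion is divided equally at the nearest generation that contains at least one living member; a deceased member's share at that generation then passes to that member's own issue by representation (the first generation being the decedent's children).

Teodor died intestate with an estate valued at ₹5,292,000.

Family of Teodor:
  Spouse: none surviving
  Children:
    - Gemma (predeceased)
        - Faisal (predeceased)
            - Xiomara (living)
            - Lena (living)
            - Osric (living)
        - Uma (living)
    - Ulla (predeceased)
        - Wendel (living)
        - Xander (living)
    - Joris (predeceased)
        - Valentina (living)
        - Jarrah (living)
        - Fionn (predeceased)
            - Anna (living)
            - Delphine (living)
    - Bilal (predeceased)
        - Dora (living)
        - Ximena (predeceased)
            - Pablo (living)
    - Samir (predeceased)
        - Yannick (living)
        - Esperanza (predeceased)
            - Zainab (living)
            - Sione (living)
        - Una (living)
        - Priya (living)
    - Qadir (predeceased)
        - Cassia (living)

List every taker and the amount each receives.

The entire ₹5,292,000 passes to the descendants.
No child survives, so the initial division is made at the grandchildren's generation.
That amount (₹5,292,000) is divided into 14 shares of ₹378,000: Uma, Wendel, Xander, Valentina, Jarrah, Dora, Yannick, Una, Priya, and Cassia each take ₹378,000; Faisal's ₹378,000 share passes to Faisal's issue; Fionn's ₹378,000 share passes to Fionn's issue; Ximena's ₹378,000 share passes to Ximena's issue; Esperanza's ₹378,000 share passes to Esperanza's issue.
Faisal's share (₹378,000) is divided into 3 shares of ₹126,000: Xiomara, Lena, and Osric each take ₹126,000.
Fionn's share (₹378,000) is divided into 2 shares of ₹189,000: Anna and Delphine each take ₹189,000.
Ximena's share (₹378,000) passes entirely to Pablo.
Esperanza's share (₹378,000) is divided into 2 shares of ₹189,000: Zainab and Sione each take ₹189,000.

Xiomara: ₹126,000; Lena: ₹126,000; Osric: ₹126,000; Uma: ₹378,000; Wendel: ₹378,000; Xander: ₹378,000; Valentina: ₹378,000; Jarrah: ₹378,000; Anna: ₹189,000; Delphine: ₹189,000; Dora: ₹378,000; Pablo: ₹378,000; Yannick: ₹378,000; Zainab: ₹189,000; Sione: ₹189,000; Una: ₹378,000; Priya: ₹378,000; Cassia: ₹378,000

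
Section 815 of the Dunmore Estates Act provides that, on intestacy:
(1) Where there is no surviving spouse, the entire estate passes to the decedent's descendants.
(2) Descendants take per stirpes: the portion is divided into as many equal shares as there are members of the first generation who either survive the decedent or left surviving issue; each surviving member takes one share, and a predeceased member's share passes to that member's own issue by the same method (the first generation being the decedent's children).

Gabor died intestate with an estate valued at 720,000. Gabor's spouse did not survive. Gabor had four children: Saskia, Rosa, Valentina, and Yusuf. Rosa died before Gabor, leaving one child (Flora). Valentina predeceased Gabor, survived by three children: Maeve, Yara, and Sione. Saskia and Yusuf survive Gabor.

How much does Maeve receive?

Maeve receives 60,000.

The entire 720,000 passes to the descendants.
That amount (720,000) is divided into 4 shares of 180,000: Saskia and Yusuf each take 180,000; Rosa's 180,000 share passes to Rosa's issue; Valentina's 180,000 share passes to Valentina's issue.
Rosa's share (180,000) passes entirely to Flora.
Valentina's share (180,000) is divided into 3 shares of 60,000: Maeve, Yara, and Sione each take 60,000.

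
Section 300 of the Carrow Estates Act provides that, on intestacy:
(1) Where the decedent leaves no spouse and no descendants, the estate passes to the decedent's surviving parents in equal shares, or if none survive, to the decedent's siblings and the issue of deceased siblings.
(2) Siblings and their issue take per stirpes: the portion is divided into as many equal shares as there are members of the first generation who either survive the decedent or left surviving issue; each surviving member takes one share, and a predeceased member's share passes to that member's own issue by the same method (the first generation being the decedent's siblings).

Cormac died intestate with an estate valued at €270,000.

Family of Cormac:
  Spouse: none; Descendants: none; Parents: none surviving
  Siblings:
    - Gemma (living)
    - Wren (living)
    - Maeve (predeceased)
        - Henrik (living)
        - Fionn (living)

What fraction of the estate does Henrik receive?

The entire €270,000 passes to the siblings and their issue.
That amount (€270,000) is divided into 3 shares of €90,000: Gemma and Wren each take €90,000; Maeve's €90,000 share passes to Maeve's issue.
Maeve's share (€90,000) is divided into 2 shares of €45,000: Henrik and Fionn each take €45,000.

Henrik receives 1/6 of the estate.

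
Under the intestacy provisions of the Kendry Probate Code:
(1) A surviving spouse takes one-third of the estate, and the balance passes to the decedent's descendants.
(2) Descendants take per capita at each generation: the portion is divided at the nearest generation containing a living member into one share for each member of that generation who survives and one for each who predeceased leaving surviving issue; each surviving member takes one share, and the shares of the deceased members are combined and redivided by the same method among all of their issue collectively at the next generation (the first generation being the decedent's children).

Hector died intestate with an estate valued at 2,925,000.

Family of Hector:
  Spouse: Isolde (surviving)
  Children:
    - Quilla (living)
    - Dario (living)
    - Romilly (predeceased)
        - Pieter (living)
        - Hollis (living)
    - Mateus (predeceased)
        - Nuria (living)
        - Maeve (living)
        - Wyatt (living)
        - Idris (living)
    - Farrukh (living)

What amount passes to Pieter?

Isolde takes one-third of 2,925,000 = 975,000. The remaining 1,950,000 passes to the descendants.
The descendants' portion (1,950,000) is divided at the children's generation into 5 shares of 390,000. Quilla, Dario, and Farrukh each take 390,000. The 2 shares of the deceased (Romilly and Mateus) are combined into a pool of 780,000.
That pool (780,000) is divided at the grandchildren's generation equally among Pieter, Hollis, Nuria, Maeve, Wyatt, and Idris: 130,000 each.

Pieter receives 130,000.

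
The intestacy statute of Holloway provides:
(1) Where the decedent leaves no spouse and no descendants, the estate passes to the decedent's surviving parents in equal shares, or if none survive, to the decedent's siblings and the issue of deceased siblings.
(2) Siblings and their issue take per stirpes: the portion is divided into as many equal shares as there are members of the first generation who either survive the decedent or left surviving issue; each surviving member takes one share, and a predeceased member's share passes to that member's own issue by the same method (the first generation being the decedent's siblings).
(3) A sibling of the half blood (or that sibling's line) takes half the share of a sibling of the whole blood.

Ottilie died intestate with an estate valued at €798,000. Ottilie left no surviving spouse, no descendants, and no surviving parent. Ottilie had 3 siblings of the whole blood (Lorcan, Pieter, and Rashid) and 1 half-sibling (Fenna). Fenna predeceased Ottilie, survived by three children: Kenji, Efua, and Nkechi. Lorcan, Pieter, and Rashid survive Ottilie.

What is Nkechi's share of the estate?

The entire €798,000 passes to the siblings and their issue.
Counting each half-blood sibling's line as half a unit, there are 7/2 units in €798,000, so one unit is €228,000. Whole-blood lines (Lorcan, Pieter, and Rashid) take €228,000 each; half-blood lines (Fenna) take €114,000 each.
Fenna's share (€114,000) is divided into 3 shares of €38,000: Kenji, Efua, and Nkechi each take €38,000.

Nkechi receives €38,000.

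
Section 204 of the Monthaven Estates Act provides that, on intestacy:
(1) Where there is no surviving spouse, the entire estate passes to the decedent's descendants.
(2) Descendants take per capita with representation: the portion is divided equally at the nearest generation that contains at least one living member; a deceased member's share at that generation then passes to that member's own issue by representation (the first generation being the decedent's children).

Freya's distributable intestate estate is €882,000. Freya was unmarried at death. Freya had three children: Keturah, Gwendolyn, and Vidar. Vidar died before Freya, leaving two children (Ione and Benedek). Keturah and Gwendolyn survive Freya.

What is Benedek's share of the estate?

The entire €882,000 passes to the descendants.
That amount (€882,000) is divided into 3 shares of €294,000: Keturah and Gwendolyn each take €294,000; Vidar's €294,000 share passes to Vidar's issue.
Vidar's share (€294,000) is divided into 2 shares of €147,000: Ione and Benedek each take €147,000.

Benedek receives €147,000.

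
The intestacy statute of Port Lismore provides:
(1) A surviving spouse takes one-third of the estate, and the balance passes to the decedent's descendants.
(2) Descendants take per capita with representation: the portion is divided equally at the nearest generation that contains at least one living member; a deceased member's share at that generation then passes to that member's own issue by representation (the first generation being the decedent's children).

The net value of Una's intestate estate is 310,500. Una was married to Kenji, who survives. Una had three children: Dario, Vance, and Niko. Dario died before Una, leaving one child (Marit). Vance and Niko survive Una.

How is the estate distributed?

Kenji: 103,500; Marit: 69,000; Vance: 69,000; Niko: 69,000

Kenji takes one-third of 310,500 = 103,500. The remaining 207,000 passes to the descendants.
The descendants' portion (207,000) is divided into 3 shares of 69,000: Vance and Niko each take 69,000; Dario's 69,000 share passes to Dario's issue.
Dario's share (69,000) passes entirely to Marit.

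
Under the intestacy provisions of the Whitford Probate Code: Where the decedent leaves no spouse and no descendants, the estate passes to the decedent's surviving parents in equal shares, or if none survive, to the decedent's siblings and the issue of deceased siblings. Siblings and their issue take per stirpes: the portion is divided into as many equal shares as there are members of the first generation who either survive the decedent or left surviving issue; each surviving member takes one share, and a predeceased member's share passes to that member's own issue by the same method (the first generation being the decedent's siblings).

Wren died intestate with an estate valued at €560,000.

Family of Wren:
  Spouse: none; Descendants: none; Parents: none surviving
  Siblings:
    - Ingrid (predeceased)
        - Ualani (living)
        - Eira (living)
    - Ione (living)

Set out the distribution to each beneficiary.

The entire €560,000 passes to the siblings and their issue.
That amount (€560,000) is divided into 2 shares of €280,000: Ione takes €280,000; Ingrid's €280,000 share passes to Ingrid's issue.
Ingrid's share (€280,000) is divided into 2 shares of €140,000: Ualani and Eira each take €140,000.

Ualani: €140,000; Eira: €140,000; Ione: €280,000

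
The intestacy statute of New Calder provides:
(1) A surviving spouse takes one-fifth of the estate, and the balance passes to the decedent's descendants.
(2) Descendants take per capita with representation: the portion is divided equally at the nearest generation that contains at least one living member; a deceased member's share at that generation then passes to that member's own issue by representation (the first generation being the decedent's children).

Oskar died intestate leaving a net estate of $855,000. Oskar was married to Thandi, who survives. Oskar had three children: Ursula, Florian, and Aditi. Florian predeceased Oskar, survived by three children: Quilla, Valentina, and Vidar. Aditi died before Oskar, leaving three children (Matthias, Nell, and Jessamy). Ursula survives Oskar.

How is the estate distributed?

Thandi: $171,000; Ursula: $228,000; Quilla: $76,000; Valentina: $76,000; Vidar: $76,000; Matthias: $76,000; Nell: $76,000; Jessamy: $76,000

Thandi takes one-fifth of $855,000 = $171,000. The remaining $684,000 passes to the descendants.
The descendants' portion ($684,000) is divided into 3 shares of $228,000: Ursula takes $228,000; Florian's $228,000 share passes to Florian's issue; Aditi's $228,000 share passes to Aditi's issue.
Florian's share ($228,000) is divided into 3 shares of $76,000: Quilla, Valentina, and Vidar each take $76,000.
Aditi's share ($228,000) is divided into 3 shares of $76,000: Matthias, Nell, and Jessamy each take $76,000.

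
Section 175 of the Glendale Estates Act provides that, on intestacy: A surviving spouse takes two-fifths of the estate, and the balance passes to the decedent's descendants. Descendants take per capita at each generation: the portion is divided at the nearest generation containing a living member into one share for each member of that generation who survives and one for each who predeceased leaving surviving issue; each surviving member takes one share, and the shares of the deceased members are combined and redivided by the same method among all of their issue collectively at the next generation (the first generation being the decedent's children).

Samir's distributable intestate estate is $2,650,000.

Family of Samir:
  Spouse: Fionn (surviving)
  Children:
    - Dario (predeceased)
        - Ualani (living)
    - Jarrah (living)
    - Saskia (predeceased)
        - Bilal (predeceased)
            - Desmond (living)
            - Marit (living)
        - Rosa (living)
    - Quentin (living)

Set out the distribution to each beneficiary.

Fionn takes two-fifths of $2,650,000 = $1,060,000. The remaining $1,590,000 passes to the descendants.
The descendants' portion ($1,590,000) is divided at the children's generation into 4 shares of $397,500. Jarrah and Quentin each take $397,500. The 2 shares of the deceased (Dario and Saskia) are combined into a pool of $795,000.
That pool ($795,000) is divided at the grandchildren's generation into 3 shares of $265,000. Ualani and Rosa each take $265,000. The remaining share for the deceased Bilal ($265,000) is carried to the next generation.
That pool ($265,000) is divided at the great-grandchildren's generation equally among Desmond and Marit: $132,500 each.

Fionn: $1,060,000; Ualani: $265,000; Jarrah: $397,500; Desmond: $132,500; Marit: $132,500; Rosa: $265,000; Quentin: $397,500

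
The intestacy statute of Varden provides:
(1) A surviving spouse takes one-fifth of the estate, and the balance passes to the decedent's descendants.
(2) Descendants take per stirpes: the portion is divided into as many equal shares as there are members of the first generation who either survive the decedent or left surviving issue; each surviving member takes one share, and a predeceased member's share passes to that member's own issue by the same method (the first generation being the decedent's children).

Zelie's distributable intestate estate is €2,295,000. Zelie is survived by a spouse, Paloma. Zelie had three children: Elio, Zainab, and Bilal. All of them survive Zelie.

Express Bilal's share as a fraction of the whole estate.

Paloma takes one-fifth of €2,295,000 = €459,000. The remaining €1,836,000 passes to the descendants.
The descendants' portion (€1,836,000) is divided into 3 shares of €612,000: Elio, Zainab, and Bilal each take €612,000.

Bilal receives 4/15 of the estate.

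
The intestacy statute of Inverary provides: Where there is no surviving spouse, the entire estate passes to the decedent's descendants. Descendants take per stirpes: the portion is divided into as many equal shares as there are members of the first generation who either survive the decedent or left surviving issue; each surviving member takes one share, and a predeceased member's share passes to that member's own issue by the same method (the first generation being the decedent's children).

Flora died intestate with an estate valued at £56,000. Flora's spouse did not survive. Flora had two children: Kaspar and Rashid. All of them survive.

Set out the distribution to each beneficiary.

The entire £56,000 passes to the descendants.
That amount (£56,000) is divided into 2 shares of £28,000: Kaspar and Rashid each take £28,000.

Kaspar: £28,000; Rashid: £28,000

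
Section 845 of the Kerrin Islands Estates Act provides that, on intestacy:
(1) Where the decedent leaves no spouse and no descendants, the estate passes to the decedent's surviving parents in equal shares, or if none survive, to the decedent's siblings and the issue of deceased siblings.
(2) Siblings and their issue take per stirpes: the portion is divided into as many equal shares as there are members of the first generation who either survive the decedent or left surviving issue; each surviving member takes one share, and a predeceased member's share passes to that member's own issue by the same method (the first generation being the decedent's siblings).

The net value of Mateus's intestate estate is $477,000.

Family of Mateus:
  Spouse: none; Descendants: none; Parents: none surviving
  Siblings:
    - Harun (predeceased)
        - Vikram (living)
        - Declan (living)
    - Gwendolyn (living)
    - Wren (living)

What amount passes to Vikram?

The entire $477,000 passes to the siblings and their issue.
That amount ($477,000) is divided into 3 shares of $159,000: Gwendolyn and Wren each take $159,000; Harun's $159,000 share passes to Harun's issue.
Harun's share ($159,000) is divided into 2 shares of $79,500: Vikram and Declan each take $79,500.

Vikram receives $79,500.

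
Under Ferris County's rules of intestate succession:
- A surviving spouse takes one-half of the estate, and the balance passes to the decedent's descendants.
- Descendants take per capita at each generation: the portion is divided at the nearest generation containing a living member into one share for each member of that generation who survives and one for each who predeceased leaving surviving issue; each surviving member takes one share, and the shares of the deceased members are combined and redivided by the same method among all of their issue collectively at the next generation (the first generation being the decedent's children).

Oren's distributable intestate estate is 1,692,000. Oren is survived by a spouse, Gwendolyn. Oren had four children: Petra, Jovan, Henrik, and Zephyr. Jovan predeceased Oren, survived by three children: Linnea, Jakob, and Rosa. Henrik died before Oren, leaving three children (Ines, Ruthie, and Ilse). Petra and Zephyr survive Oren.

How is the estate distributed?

Gwendolyn takes one-half of 1,692,000 = 846,000. The remaining 846,000 passes to the descendants.
The descendants' portion (846,000) is divided at the children's generation into 4 shares of 211,500. Petra and Zephyr each take 211,500. The 2 shares of the deceased (Jovan and Henrik) are combined into a pool of 423,000.
That pool (423,000) is divided at the grandchildren's generation equally among Linnea, Jakob, Rosa, Ines, Ruthie, and Ilse: 70,500 each.

Gwendolyn: 846,000; Petra: 211,500; Linnea: 70,500; Jakob: 70,500; Rosa: 70,500; Ines: 70,500; Ruthie: 70,500; Ilse: 70,500; Zephyr: 211,500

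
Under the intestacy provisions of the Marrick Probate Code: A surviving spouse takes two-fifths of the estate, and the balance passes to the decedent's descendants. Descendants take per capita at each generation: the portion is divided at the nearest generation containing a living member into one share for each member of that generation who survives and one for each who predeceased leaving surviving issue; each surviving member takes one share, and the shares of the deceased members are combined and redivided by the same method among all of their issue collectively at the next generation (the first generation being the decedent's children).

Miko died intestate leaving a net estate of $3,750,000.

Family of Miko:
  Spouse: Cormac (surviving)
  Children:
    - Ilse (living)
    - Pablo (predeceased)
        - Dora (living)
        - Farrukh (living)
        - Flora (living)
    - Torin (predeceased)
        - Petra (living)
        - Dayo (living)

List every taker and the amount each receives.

Cormac: $1,500,000; Ilse: $750,000; Dora: $300,000; Farrukh: $300,000; Flora: $300,000; Petra: $300,000; Dayo: $300,000

Cormac takes two-fifths of $3,750,000 = $1,500,000. The remaining $2,250,000 passes to the descendants.
The descendants' portion ($2,250,000) is divided at the children's generation into 3 shares of $750,000. Ilse takes $750,000. The 2 shares of the deceased (Pablo and Torin) are combined into a pool of $1,500,000.
That pool ($1,500,000) is divided at the grandchildren's generation equally among Dora, Farrukh, Flora, Petra, and Dayo: $300,000 each.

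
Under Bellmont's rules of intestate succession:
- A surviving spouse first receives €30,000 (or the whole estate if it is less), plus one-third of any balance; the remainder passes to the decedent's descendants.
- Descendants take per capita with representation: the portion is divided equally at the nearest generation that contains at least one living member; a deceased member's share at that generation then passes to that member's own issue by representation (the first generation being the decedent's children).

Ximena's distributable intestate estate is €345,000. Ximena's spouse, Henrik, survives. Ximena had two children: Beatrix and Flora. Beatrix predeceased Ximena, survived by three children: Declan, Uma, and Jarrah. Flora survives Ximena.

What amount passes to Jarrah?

Henrik first takes €30,000, leaving a balance of €315,000. Henrik then takes one-third of the balance (€105,000), for a total of €135,000. The remaining €210,000 passes to the descendants.
The descendants' portion (€210,000) is divided into 2 shares of €105,000: Flora takes €105,000; Beatrix's €105,000 share passes to Beatrix's issue.
Beatrix's share (€105,000) is divided into 3 shares of €35,000: Declan, Uma, and Jarrah each take €35,000.

Jarrah receives €35,000.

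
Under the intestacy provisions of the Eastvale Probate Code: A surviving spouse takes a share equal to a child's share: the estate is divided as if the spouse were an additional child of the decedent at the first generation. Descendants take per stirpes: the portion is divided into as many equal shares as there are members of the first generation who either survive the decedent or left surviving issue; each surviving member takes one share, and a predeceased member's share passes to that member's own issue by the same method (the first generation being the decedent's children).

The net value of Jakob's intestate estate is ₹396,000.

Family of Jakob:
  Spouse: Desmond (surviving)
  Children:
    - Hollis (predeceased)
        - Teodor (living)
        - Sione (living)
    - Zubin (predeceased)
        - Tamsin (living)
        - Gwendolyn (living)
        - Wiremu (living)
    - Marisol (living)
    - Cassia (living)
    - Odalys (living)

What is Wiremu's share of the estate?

The spouse counts as an additional share at the children's level, so there are 6 primary shares of ₹66,000. Desmond takes one such share (₹66,000).
The children's combined portion (₹330,000) is divided into 5 shares of ₹66,000: Marisol, Cassia, and Odalys each take ₹66,000; Hollis's ₹66,000 share passes to Hollis's issue; Zubin's ₹66,000 share passes to Zubin's issue.
Hollis's share (₹66,000) is divided into 2 shares of ₹33,000: Teodor and Sione each take ₹33,000.
Zubin's share (₹66,000) is divided into 3 shares of ₹22,000: Tamsin, Gwendolyn, and Wiremu each take ₹22,000.

Wiremu receives ₹22,000.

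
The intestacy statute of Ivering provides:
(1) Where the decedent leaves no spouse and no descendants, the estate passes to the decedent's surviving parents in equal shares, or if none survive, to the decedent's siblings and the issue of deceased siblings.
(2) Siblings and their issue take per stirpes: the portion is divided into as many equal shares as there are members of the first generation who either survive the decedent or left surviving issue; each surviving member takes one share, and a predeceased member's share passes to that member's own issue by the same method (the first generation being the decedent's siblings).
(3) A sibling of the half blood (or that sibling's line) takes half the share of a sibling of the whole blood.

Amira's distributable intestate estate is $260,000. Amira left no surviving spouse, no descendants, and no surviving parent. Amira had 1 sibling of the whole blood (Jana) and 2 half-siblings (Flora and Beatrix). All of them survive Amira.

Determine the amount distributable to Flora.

The entire $260,000 passes to the siblings and their issue.
Counting each half-blood sibling's line as half a unit, there are 2 units in $260,000, so one unit is $130,000. Whole-blood lines (Jana) take $130,000 each; half-blood lines (Flora and Beatrix) take $65,000 each.

Flora receives $65,000.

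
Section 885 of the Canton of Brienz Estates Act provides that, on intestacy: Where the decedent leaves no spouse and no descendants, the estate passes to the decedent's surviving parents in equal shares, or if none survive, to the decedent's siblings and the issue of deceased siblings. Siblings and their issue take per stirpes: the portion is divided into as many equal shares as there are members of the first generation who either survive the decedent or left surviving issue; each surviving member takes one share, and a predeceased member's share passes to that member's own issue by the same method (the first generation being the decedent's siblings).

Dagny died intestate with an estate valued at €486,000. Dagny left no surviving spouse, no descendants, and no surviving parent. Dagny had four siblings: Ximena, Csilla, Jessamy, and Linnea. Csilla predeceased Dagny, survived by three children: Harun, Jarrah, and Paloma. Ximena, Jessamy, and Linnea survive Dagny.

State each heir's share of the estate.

The entire €486,000 passes to the siblings and their issue.
That amount (€486,000) is divided into 4 shares of €121,500: Ximena, Jessamy, and Linnea each take €121,500; Csilla's €121,500 share passes to Csilla's issue.
Csilla's share (€121,500) is divided into 3 shares of €40,500: Harun, Jarrah, and Paloma each take €40,500.

Ximena: €121,500; Harun: €40,500; Jarrah: €40,500; Paloma: €40,500; Jessamy: €121,500; Linnea: €121,500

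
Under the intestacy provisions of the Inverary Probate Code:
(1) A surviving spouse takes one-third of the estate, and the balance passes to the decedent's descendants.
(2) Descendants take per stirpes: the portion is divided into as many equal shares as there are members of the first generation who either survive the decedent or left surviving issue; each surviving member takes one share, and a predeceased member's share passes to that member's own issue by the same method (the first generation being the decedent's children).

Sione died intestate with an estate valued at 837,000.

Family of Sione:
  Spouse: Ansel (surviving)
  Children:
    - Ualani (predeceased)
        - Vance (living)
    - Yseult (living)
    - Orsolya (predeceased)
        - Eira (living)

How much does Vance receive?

Vance receives 186,000.

Ansel takes one-third of 837,000 = 279,000. The remaining 558,000 passes to the descendants.
The descendants' portion (558,000) is divided into 3 shares of 186,000: Yseult takes 186,000; Ualani's 186,000 share passes to Ualani's issue; Orsolya's 186,000 share passes to Orsolya's issue.
Ualani's share (186,000) passes entirely to Vance.
Orsolya's share (186,000) passes entirely to Eira.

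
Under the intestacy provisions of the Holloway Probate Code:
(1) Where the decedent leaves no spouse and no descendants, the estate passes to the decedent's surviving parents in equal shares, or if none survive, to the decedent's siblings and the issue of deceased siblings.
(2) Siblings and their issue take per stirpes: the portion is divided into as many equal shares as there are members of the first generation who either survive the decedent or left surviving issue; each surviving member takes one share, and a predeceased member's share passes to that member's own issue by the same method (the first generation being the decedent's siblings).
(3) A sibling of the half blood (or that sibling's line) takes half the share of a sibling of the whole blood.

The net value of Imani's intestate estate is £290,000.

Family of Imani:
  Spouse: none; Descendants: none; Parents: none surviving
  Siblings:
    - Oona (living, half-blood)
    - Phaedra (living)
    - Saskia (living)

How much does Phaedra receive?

Phaedra receives £116,000.

The entire £290,000 passes to the siblings and their issue.
Counting each half-blood sibling's line as half a unit, there are 5/2 units in £290,000, so one unit is £116,000. Whole-blood lines (Phaedra and Saskia) take £116,000 each; half-blood lines (Oona) take £58,000 each.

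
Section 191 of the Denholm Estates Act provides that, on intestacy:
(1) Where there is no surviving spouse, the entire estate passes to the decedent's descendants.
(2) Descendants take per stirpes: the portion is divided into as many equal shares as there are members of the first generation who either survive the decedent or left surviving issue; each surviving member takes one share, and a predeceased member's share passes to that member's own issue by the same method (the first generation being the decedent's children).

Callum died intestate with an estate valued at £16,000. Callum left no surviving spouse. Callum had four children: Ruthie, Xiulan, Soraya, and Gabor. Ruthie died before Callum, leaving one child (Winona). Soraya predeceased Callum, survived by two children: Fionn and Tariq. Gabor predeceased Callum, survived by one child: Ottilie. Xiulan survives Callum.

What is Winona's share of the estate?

Winona receives £4,000.

The entire £16,000 passes to the descendants.
That amount (£16,000) is divided into 4 shares of £4,000: Xiulan takes £4,000; Ruthie's £4,000 share passes to Ruthie's issue; Soraya's £4,000 share passes to Soraya's issue; Gabor's £4,000 share passes to Gabor's issue.
Ruthie's share (£4,000) passes entirely to Winona.
Soraya's share (£4,000) is divided into 2 shares of £2,000: Fionn and Tariq each take £2,000.
Gabor's share (£4,000) passes entirely to Ottilie.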